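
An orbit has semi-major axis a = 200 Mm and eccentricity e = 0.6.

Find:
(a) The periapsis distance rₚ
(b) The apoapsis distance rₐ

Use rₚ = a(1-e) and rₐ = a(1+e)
a = 200 Mm = 2 × 10^8 m
e = 0.6:  1 − e = 0.4,  1 + e = 1.6
(a) rₚ = a(1 − e) = 2 × 10^8 m × 0.4 = 8 × 10^7 m ≈ 80 Mm
(b) rₐ = a(1 + e) = 2 × 10^8 m × 1.6 = 3.2 × 10^8 m ≈ 320 Mm

Final answer:
(a) rₚ = 80 Mm
(b) rₐ = 320 Mm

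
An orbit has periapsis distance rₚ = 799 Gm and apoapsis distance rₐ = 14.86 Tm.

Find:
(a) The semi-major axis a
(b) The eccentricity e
rₚ = 799 Gm = 7.99 × 10^11 m
rₐ = 14.86 Tm = 1.486 × 10^13 m
(a) a = (rₚ + rₐ)/2 = 7.8295 × 10^12 m ≈ 7.83 Tm
(b) e = (rₐ − rₚ)/(rₐ + rₚ) = (1.4061 × 10^13) / (1.5659 × 10^13) = 0.89795

Final answer:
(a) a = 7.83 Tm
(b) e = 0.898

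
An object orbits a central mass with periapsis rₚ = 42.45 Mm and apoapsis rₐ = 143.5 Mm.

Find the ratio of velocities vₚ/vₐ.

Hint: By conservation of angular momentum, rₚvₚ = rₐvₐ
rₚ = 42.45 Mm = 4.245 × 10^7 m
rₐ = 143.5 Mm = 1.435 × 10^8 m
rₚvₚ = rₐvₐ  ⇒  vₚ/vₐ = rₐ/rₚ
vₚ/vₐ = (1.435 × 10^8) / (4.245 × 10^7) = 3.38045

Final answer: vₚ/vₐ = 3.38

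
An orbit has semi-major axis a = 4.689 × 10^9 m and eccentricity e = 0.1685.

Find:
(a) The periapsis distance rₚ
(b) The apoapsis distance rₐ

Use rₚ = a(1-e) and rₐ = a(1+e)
a = 4.689 × 10^9 m
e = 0.1685:  1 − e = 0.8315,  1 + e = 1.1685
(a) rₚ = a(1 − e) = 4.689 × 10^9 m × 0.8315 = 3.8989 × 10^9 m ≈ 3.899 × 10^9 m
(b) rₐ = a(1 + e) = 4.689 × 10^9 m × 1.1685 = 5.4791 × 10^9 m ≈ 5.479 × 10^9 m

Final answer:
(a) rₚ = 3.899 × 10^9 m
(b) rₐ = 5.479 × 10^9 m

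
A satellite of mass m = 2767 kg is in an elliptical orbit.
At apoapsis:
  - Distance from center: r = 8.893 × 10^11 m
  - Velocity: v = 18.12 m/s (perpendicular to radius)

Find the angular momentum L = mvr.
r = 8.893 × 10^11 m
v = 18.12 m/s
vr = 18.12 × 8.893 × 10^11 = 1.61141 × 10^13 m²/s
L = m × vr = 2767 × 1.61141 × 10^13 = 4.45878 × 10^16 kg·m²/s ≈ 4.459 × 10^16 kg·m²/s

Final answer: L = 4.459 × 10^16 kg·m²/s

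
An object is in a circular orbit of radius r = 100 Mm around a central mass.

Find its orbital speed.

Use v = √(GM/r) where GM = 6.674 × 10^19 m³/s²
r = 100 Mm = 1 × 10^8 m
GM = 6.674 × 10^19 m³/s²
GM/r = (6.674 × 10^19) / (1 × 10^8) = 6.674 × 10^11 m²/s²
v = √(GM/r) = 816946 m/s ≈ 816.9 km/s

Final answer: 816.9 km/s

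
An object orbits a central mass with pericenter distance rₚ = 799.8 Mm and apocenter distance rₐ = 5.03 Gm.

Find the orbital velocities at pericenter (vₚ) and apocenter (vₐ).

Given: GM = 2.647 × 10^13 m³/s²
rₚ = 799.8 Mm = 7.998 × 10^8 m
rₐ = 5.03 Gm = 5.03 × 10^9 m
GM = 2.647 × 10^13 m³/s²
a = (rₚ + rₐ)/2 = 2.9149 × 10^9 m
Vis-viva: v² = GM (2/r − 1/a)
vₚ² = 2.647 × 10^13 × (2.50063 × 10^-9 − 3.43065 × 10^-10) = 57110.6 m²/s²
vₚ = 238.978 m/s ≈ 239 m/s
vₐ² = 2.647 × 10^13 × (3.97614 × 10^-10 − 3.43065 × 10^-10) = 1443.92 m²/s²
vₐ = 37.999 m/s ≈ 38 m/s

Final answer: vₚ = 239 m/s, vₐ = 38 m/s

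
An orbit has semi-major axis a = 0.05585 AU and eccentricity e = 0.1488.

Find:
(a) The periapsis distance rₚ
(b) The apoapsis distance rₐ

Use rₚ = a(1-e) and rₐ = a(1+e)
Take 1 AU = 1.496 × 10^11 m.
a = 0.05585 AU = 8.35516 × 10^9 m
e = 0.1488:  1 − e = 0.8512,  1 + e = 1.1488
(a) rₚ = a(1 − e) = 8.35516 × 10^9 m × 0.8512 = 7.11191 × 10^9 m ≈ 0.04754 AU
(b) rₐ = a(1 + e) = 8.35516 × 10^9 m × 1.1488 = 9.59841 × 10^9 m ≈ 0.06416 AU

Final answer:
(a) rₚ = 0.04754 AU
(b) rₐ = 0.06416 AU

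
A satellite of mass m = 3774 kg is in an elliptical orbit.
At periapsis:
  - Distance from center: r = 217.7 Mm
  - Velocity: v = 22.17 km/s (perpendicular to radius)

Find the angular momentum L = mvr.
r = 217.7 Mm = 2.177 × 10^8 m
v = 22.17 km/s = 22170 m/s
vr = 22170 × 2.177 × 10^8 = 4.82641 × 10^12 m²/s
L = m × vr = 3774 × 4.82641 × 10^12 = 1.82149 × 10^16 kg·m²/s ≈ 1.821 × 10^16 kg·m²/s

Final answer: L = 1.821 × 10^16 kg·m²/s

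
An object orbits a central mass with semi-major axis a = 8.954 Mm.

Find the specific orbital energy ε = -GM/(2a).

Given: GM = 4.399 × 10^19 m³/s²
a = 8.954 Mm = 8.954 × 10^6 m
GM = 4.399 × 10^19 m³/s²
2a = 1.7908 × 10^7 m
ε = −GM/(2a) = -2.45644 × 10^12 J/kg ≈ -2456 GJ/kg

Final answer: -2456 GJ/kg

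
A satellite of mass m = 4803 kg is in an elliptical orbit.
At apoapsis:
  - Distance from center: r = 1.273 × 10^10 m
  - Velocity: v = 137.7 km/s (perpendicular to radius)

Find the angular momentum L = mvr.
r = 1.273 × 10^10 m
v = 137.7 km/s = 137700 m/s
vr = 137700 × 1.273 × 10^10 = 1.75292 × 10^15 m²/s
L = m × vr = 4803 × 1.75292 × 10^15 = 8.41928 × 10^18 kg·m²/s ≈ 8.419 × 10^18 kg·m²/s

Final answer: L = 8.419 × 10^18 kg·m²/s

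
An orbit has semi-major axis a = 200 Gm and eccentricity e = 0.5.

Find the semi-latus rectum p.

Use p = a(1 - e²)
a = 200 Gm = 2 × 10^11 m
e = 0.5,  e² = 0.25,  1 − e² = 0.75
p = a(1 − e²) = 2 × 10^11 m × 0.75 = 1.5 × 10^11 m ≈ 150 Gm

Final answer: p = 150 Gm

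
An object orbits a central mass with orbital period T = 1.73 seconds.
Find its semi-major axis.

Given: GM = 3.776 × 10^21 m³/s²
T = 1.73 seconds
GM = 3.776 × 10^21 m³/s²
Kepler's third law: a³ = GM T² / (4π²)
T² = 2.9929 s²
a³ = (3.776 × 10^21) × 2.9929 / (4π²) = 2.86262 × 10^20 m³
a = (a³)^(1/3) = 6.59055 × 10^6 m ≈ 6.591 × 10^6 m

Final answer: 6.591 × 10^6 m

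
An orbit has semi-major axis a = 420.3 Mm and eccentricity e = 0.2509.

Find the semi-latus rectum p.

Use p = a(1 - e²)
a = 420.3 Mm = 4.203 × 10^8 m
e = 0.2509,  e² = 0.0629508,  1 − e² = 0.937049
p = a(1 − e²) = 4.203 × 10^8 m × 0.937049 = 3.93842 × 10^8 m ≈ 393.8 Mm

Final answer: p = 393.8 Mm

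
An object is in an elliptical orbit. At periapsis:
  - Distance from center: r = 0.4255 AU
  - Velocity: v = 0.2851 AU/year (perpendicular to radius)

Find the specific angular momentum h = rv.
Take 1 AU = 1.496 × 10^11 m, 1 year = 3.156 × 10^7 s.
r = 0.4255 AU = 6.36548 × 10^10 m
v = 0.2851 AU/year = 1351.42 m/s
h = rv = 6.36548 × 10^10 × 1351.42 = 8.60247 × 10^13 m²/s ≈ 8.602 × 10^13 m²/s

Final answer: h = 8.602 × 10^13 m²/s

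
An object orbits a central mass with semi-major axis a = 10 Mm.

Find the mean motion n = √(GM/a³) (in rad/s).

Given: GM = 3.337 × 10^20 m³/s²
a = 10 Mm = 1 × 10^7 m
GM = 3.337 × 10^20 m³/s²
a³ = 1 × 10^21 m³
GM/a³ = (3.337 × 10^20) / (1 × 10^21) = 0.3337 s⁻²
n = √(GM/a³) = 0.577668 rad/s ≈ 0.5777 rad/s

Final answer: n = 0.5777 rad/s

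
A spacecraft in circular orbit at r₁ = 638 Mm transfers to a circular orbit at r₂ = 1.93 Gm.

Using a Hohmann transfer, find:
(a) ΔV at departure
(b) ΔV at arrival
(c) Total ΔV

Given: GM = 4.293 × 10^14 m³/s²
r₁ = 638 Mm = 6.38 × 10^8 m
r₂ = 1.93 Gm = 1.93 × 10^9 m
GM = 4.293 × 10^14 m³/s²
Transfer ellipse: a_t = (r₁ + r₂)/2 = 1.284 × 10^9 m
Circular speed at r₁: v₁ = √(GM/r₁) = 820.295 m/s
Transfer speed at r₁ (periapsis): v₁ₜ = √(GM(2/r₁ − 1/a_t)) = 1005.69 m/s
(a) ΔV₁ = v₁ₜ − v₁ = 185.4 m/s ≈ 185.4 m/s
Circular speed at r₂: v₂ = √(GM/r₂) = 471.63 m/s
Transfer speed at r₂ (apoapsis): v₂ₜ = √(GM(2/r₂ − 1/a_t)) = 332.453 m/s
(b) ΔV₂ = v₂ − v₂ₜ = 139.178 m/s ≈ 139.2 m/s
(c) ΔV_total = ΔV₁ + ΔV₂ = 324.578 m/s ≈ 324.6 m/s

Final answer:
(a) ΔV₁ = 185.4 m/s
(b) ΔV₂ = 139.2 m/s
(c) ΔV_total = 324.6 m/s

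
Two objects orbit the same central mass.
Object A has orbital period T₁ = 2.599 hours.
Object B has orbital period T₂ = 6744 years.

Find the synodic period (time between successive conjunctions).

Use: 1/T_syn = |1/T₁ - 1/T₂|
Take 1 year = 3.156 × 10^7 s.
T₁ = 2.599 hours = 9356.4 s
T₂ = 6744 years = 2.12841 × 10^11 s
1/T₁ = 0.000106879 s⁻¹
1/T₂ = 4.69835 × 10^-12 s⁻¹
|1/T₁ − 1/T₂| = 0.000106879 s⁻¹
T_syn = 1 / |1/T₁ − 1/T₂| = 9356.4 s ≈ 2.599 hours

Final answer: T_syn = 2.599 hours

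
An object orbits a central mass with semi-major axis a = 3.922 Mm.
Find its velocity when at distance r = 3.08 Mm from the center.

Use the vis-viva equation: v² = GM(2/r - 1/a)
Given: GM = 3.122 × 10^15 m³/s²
a = 3.922 Mm = 3.922 × 10^6 m
r = 3.08 Mm = 3.08 × 10^6 m
GM = 3.122 × 10^15 m³/s²
2/r − 1/a = 6.49351 × 10^-7 − 2.54972 × 10^-7 = 3.94379 × 10^-7 m⁻¹
v² = GM (2/r − 1/a) = 1.23125 × 10^9 m²/s²
v = 35089.2 m/s ≈ 35.09 km/s

Final answer: 35.09 km/s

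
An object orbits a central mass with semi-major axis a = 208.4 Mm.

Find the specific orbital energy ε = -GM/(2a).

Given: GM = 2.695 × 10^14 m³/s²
a = 208.4 Mm = 2.084 × 10^8 m
GM = 2.695 × 10^14 m³/s²
2a = 4.168 × 10^8 m
ε = −GM/(2a) = -646593 J/kg ≈ -646.6 kJ/kg

Final answer: -646.6 kJ/kg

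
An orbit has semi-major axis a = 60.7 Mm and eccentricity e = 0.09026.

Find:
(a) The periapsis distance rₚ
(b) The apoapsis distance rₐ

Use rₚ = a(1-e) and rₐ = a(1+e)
a = 60.7 Mm = 6.07 × 10^7 m
e = 0.09026:  1 − e = 0.90974,  1 + e = 1.09026
(a) rₚ = a(1 − e) = 6.07 × 10^7 m × 0.90974 = 5.52212 × 10^7 m ≈ 55.22 Mm
(b) rₐ = a(1 + e) = 6.07 × 10^7 m × 1.09026 = 6.61788 × 10^7 m ≈ 66.18 Mm

Final answer:
(a) rₚ = 55.22 Mm
(b) rₐ = 66.18 Mm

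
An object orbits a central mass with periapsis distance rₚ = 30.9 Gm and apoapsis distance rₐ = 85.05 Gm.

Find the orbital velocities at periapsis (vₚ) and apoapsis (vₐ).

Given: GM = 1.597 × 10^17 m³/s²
rₚ = 30.9 Gm = 3.09 × 10^10 m
rₐ = 85.05 Gm = 8.505 × 10^10 m
GM = 1.597 × 10^17 m³/s²
a = (rₚ + rₐ)/2 = 5.7975 × 10^10 m
Vis-viva: v² = GM (2/r − 1/a)
vₚ² = 1.597 × 10^17 × (6.47249 × 10^-11 − 1.72488 × 10^-11) = 7.58193 × 10^6 m²/s²
vₚ = 2753.53 m/s ≈ 2.754 km/s
vₐ² = 1.597 × 10^17 × (2.35156 × 10^-11 − 1.72488 × 10^-11) = 1.0008 × 10^6 m²/s²
vₐ = 1000.4 m/s ≈ 1 km/s

Final answer: vₚ = 2.754 km/s, vₐ = 1 km/s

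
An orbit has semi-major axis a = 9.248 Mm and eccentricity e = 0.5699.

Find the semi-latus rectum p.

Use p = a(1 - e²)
a = 9.248 Mm = 9.248 × 10^6 m
e = 0.5699,  e² = 0.324786,  1 − e² = 0.675214
p = a(1 − e²) = 9.248 × 10^6 m × 0.675214 = 6.24438 × 10^6 m ≈ 6.244 Mm

Final answer: p = 6.244 Mm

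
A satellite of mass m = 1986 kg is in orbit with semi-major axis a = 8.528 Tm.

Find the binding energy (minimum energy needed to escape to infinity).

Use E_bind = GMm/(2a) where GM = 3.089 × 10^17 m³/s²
a = 8.528 Tm = 8.528 × 10^12 m
GM = 3.089 × 10^17 m³/s²
m = 1986 kg
GMm = 3.089 × 10^17 × 1986 = 6.13475 × 10^20 m³·kg/s²
2a = 1.7056 × 10^13 m
E_bind = GMm/(2a) = 3.59683 × 10^7 J ≈ 35.97 MJ

Final answer: 35.97 MJ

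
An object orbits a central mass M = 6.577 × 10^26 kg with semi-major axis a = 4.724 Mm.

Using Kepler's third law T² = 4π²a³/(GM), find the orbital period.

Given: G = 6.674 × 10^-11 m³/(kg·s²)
M = 6.577 × 10^26 kg
GM = G × M = 6.674 × 10^-11 × 6.577 × 10^26 = 4.38949 × 10^16 m³/s²
a = 4.724 Mm = 4.724 × 10^6 m
a³ = 1.05422 × 10^20 m³
T = 2π √(a³/GM) = 2π √((1.05422 × 10^20) / (4.38949 × 10^16)) = 2π × 49.007 s
T = 307.92 s ≈ 5.132 minutes

Final answer: 5.132 minutes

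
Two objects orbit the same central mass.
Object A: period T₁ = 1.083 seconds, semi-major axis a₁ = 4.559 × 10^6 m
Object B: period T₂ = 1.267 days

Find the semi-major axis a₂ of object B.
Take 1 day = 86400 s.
T₁ = 1.083 seconds
T₂ = 1.267 days = 109469 s
a₁ = 4.559 × 10^6 m
Kepler's third law: (T₂/T₁)² = (a₂/a₁)³  ⇒  a₂ = a₁ (T₂/T₁)^(2/3)
T₂/T₁ = 101079
(T₂/T₁)^(2/3) = 2169.91
a₂ = 4.559 × 10^6 m × 2169.91 = 9.89261 × 10^9 m ≈ 9.893 × 10^9 m

Final answer: a₂ = 9.893 × 10^9 m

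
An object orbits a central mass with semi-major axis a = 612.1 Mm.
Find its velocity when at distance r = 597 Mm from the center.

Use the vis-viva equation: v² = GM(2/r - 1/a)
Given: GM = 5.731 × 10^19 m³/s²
a = 612.1 Mm = 6.121 × 10^8 m
r = 597 Mm = 5.97 × 10^8 m
GM = 5.731 × 10^19 m³/s²
2/r − 1/a = 3.35008 × 10^-9 − 1.63372 × 10^-9 = 1.71636 × 10^-9 m⁻¹
v² = GM (2/r − 1/a) = 9.83648 × 10^10 m²/s²
v = 313632 m/s ≈ 313.6 km/s

Final answer: 313.6 km/s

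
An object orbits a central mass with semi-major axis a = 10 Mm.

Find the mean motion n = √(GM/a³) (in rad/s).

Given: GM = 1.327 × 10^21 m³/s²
a = 10 Mm = 1 × 10^7 m
GM = 1.327 × 10^21 m³/s²
a³ = 1 × 10^21 m³
GM/a³ = (1.327 × 10^21) / (1 × 10^21) = 1.327 s⁻²
n = √(GM/a³) = 1.15195 rad/s ≈ 1.152 rad/s

Final answer: n = 1.152 rad/s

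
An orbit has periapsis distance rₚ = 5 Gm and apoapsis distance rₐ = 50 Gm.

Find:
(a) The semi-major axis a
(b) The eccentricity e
rₚ = 5 Gm = 5 × 10^9 m
rₐ = 50 Gm = 5 × 10^10 m
(a) a = (rₚ + rₐ)/2 = 2.75 × 10^10 m ≈ 27.5 Gm
(b) e = (rₐ − rₚ)/(rₐ + rₚ) = (4.5 × 10^10) / (5.5 × 10^10) = 0.818182

Final answer:
(a) a = 27.5 Gm
(b) e = 0.8182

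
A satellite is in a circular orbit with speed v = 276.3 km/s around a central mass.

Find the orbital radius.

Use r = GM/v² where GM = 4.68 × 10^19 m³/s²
v = 276.3 km/s = 276300 m/s
GM = 4.68 × 10^19 m³/s²
v² = 7.63417 × 10^10 m²/s²
r = GM/v² = (4.68 × 10^19) / (7.63417 × 10^10) = 6.13033 × 10^8 m ≈ 6.13 × 10^8 m

Final answer: 6.13 × 10^8 m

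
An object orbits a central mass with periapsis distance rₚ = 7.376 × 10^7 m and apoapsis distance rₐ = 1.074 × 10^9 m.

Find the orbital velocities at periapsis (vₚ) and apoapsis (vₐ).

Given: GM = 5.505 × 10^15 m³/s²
rₚ = 7.376 × 10^7 m
rₐ = 1.074 × 10^9 m
GM = 5.505 × 10^15 m³/s²
a = (rₚ + rₐ)/2 = 5.7388 × 10^8 m
Vis-viva: v² = GM (2/r − 1/a)
vₚ² = 5.505 × 10^15 × (2.7115 × 10^-8 − 1.74252 × 10^-9) = 1.39675 × 10^8 m²/s²
vₚ = 11818.4 m/s ≈ 11.82 km/s
vₐ² = 5.505 × 10^15 × (1.8622 × 10^-9 − 1.74252 × 10^-9) = 658799 m²/s²
vₐ = 811.664 m/s ≈ 811.7 m/s

Final answer: vₚ = 11.82 km/s, vₐ = 811.7 m/s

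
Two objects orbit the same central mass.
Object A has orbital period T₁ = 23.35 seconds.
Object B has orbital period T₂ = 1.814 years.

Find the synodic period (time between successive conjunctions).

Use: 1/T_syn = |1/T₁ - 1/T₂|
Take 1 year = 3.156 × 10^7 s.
T₁ = 23.35 seconds
T₂ = 1.814 years = 5.72498 × 10^7 s
1/T₁ = 0.0428266 s⁻¹
1/T₂ = 1.74673 × 10^-8 s⁻¹
|1/T₁ − 1/T₂| = 0.0428265 s⁻¹
T_syn = 1 / |1/T₁ − 1/T₂| = 23.35 s ≈ 23.35 seconds

Final answer: T_syn = 23.35 seconds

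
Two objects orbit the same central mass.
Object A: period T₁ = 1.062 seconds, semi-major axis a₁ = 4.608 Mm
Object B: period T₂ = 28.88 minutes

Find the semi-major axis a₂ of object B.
T₁ = 1.062 seconds
T₂ = 28.88 minutes = 1732.8 s
a₁ = 4.608 Mm = 4.608 × 10^6 m
Kepler's third law: (T₂/T₁)² = (a₂/a₁)³  ⇒  a₂ = a₁ (T₂/T₁)^(2/3)
T₂/T₁ = 1631.64
(T₂/T₁)^(2/3) = 138.596
a₂ = 4.608 × 10^6 m × 138.596 = 6.38648 × 10^8 m ≈ 638.6 Mm

Final answer: a₂ = 638.6 Mm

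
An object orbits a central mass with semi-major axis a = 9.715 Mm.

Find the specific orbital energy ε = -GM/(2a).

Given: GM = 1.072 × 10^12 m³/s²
a = 9.715 Mm = 9.715 × 10^6 m
GM = 1.072 × 10^12 m³/s²
2a = 1.943 × 10^7 m
ε = −GM/(2a) = -55172.4 J/kg ≈ -55.17 kJ/kg

Final answer: -55.17 kJ/kg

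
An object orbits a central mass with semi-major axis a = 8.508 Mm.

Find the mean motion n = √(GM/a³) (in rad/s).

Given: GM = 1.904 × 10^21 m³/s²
a = 8.508 Mm = 8.508 × 10^6 m
GM = 1.904 × 10^21 m³/s²
a³ = 6.15861 × 10^20 m³
GM/a³ = (1.904 × 10^21) / (6.15861 × 10^20) = 3.09161 s⁻²
n = √(GM/a³) = 1.7583 rad/s ≈ 1.758 rad/s

Final answer: n = 1.758 rad/s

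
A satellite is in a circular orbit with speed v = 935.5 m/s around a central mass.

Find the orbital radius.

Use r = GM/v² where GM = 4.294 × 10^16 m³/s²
v = 935.5 m/s
GM = 4.294 × 10^16 m³/s²
v² = 875160 m²/s²
r = GM/v² = (4.294 × 10^16) / 875160 = 4.90653 × 10^10 m ≈ 49.07 Gm

Final answer: 49.07 Gm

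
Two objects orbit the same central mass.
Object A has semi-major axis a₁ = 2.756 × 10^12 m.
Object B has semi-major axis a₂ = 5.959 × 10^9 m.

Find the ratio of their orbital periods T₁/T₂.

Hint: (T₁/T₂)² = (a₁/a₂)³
a₁ = 2.756 × 10^12 m
a₂ = 5.959 × 10^9 m
a₁/a₂ = 462.494
T₁/T₂ = (a₁/a₂)^(3/2) = (462.494)^1.5 = 9946.24

Final answer: T₁/T₂ = 9946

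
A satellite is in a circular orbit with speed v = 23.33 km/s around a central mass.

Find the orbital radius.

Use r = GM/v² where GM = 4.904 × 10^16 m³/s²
v = 23.33 km/s = 23330 m/s
GM = 4.904 × 10^16 m³/s²
v² = 5.44289 × 10^8 m²/s²
r = GM/v² = (4.904 × 10^16) / (5.44289 × 10^8) = 9.00992 × 10^7 m ≈ 90.1 Mm

Final answer: 90.1 Mm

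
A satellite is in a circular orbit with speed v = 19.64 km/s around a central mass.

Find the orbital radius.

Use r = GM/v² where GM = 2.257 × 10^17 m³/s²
v = 19.64 km/s = 19640 m/s
GM = 2.257 × 10^17 m³/s²
v² = 3.8573 × 10^8 m²/s²
r = GM/v² = (2.257 × 10^17) / (3.8573 × 10^8) = 5.85125 × 10^8 m ≈ 585.1 Mm

Final answer: 585.1 Mm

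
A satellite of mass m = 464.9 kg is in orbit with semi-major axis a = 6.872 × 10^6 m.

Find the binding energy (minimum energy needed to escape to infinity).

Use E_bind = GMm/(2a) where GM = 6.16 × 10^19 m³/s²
a = 6.872 × 10^6 m
GM = 6.16 × 10^19 m³/s²
m = 464.9 kg
GMm = 6.16 × 10^19 × 464.9 = 2.86378 × 10^22 m³·kg/s²
2a = 1.3744 × 10^7 m
E_bind = GMm/(2a) = 2.08366 × 10^15 J ≈ 2.084 PJ

Final answer: 2.084 PJ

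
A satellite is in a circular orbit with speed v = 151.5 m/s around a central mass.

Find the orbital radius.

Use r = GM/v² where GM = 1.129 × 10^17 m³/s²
v = 151.5 m/s
GM = 1.129 × 10^17 m³/s²
v² = 22952.2 m²/s²
r = GM/v² = (1.129 × 10^17) / 22952.2 = 4.91891 × 10^12 m ≈ 4.919 × 10^12 m

Final answer: 4.919 × 10^12 m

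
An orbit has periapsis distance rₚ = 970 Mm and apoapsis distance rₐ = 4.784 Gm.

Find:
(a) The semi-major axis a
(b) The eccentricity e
rₚ = 970 Mm = 9.7 × 10^8 m
rₐ = 4.784 Gm = 4.784 × 10^9 m
(a) a = (rₚ + rₐ)/2 = 2.877 × 10^9 m ≈ 2.877 Gm
(b) e = (rₐ − rₚ)/(rₐ + rₚ) = (3.814 × 10^9) / (5.754 × 10^9) = 0.662843

Final answer:
(a) a = 2.877 Gm
(b) e = 0.6628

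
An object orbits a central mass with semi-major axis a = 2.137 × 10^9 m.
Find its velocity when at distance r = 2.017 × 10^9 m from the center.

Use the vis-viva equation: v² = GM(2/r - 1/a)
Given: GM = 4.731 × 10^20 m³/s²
a = 2.137 × 10^9 m
r = 2.017 × 10^9 m
GM = 4.731 × 10^20 m³/s²
2/r − 1/a = 9.91572 × 10^-10 − 4.67946 × 10^-10 = 5.23626 × 10^-10 m⁻¹
v² = GM (2/r − 1/a) = 2.47727 × 10^11 m²/s²
v = 497722 m/s ≈ 497.7 km/s

Final answer: 497.7 km/s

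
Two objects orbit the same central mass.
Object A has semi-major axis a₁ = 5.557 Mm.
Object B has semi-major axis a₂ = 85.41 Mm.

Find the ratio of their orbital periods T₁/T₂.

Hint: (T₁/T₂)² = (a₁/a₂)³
a₁ = 5.557 Mm = 5.557 × 10^6 m
a₂ = 85.41 Mm = 8.541 × 10^7 m
a₁/a₂ = 0.0650626
T₁/T₂ = (a₁/a₂)^(3/2) = (0.0650626)^1.5 = 0.0165958

Final answer: T₁/T₂ = 0.0166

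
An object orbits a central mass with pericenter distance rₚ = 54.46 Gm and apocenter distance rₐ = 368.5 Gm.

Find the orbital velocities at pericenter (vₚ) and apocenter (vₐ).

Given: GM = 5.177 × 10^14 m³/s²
rₚ = 54.46 Gm = 5.446 × 10^10 m
rₐ = 368.5 Gm = 3.685 × 10^11 m
GM = 5.177 × 10^14 m³/s²
a = (rₚ + rₐ)/2 = 2.1148 × 10^11 m
Vis-viva: v² = GM (2/r − 1/a)
vₚ² = 5.177 × 10^14 × (3.67242 × 10^-11 − 4.72858 × 10^-12) = 16564.1 m²/s²
vₚ = 128.702 m/s ≈ 128.7 m/s
vₐ² = 5.177 × 10^14 × (5.42741 × 10^-12 − 4.72858 × 10^-12) = 361.784 m²/s²
vₐ = 19.0206 m/s ≈ 19.02 m/s

Final answer: vₚ = 128.7 m/s, vₐ = 19.02 m/s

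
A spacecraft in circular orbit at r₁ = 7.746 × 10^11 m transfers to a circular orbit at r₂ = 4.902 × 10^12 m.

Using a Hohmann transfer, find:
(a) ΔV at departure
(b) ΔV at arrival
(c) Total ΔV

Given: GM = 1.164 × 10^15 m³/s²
r₁ = 7.746 × 10^11 m
r₂ = 4.902 × 10^12 m
GM = 1.164 × 10^15 m³/s²
Transfer ellipse: a_t = (r₁ + r₂)/2 = 2.8383 × 10^12 m
Circular speed at r₁: v₁ = √(GM/r₁) = 38.7648 m/s
Transfer speed at r₁ (periapsis): v₁ₜ = √(GM(2/r₁ − 1/a_t)) = 50.9443 m/s
(a) ΔV₁ = v₁ₜ − v₁ = 12.1794 m/s ≈ 12.18 m/s
Circular speed at r₂: v₂ = √(GM/r₂) = 15.4095 m/s
Transfer speed at r₂ (apoapsis): v₂ₜ = √(GM(2/r₂ − 1/a_t)) = 8.05007 m/s
(b) ΔV₂ = v₂ − v₂ₜ = 7.35948 m/s ≈ 7.359 m/s
(c) ΔV_total = ΔV₁ + ΔV₂ = 19.5389 m/s ≈ 19.54 m/s

Final answer:
(a) ΔV₁ = 12.18 m/s
(b) ΔV₂ = 7.359 m/s
(c) ΔV_total = 19.54 m/s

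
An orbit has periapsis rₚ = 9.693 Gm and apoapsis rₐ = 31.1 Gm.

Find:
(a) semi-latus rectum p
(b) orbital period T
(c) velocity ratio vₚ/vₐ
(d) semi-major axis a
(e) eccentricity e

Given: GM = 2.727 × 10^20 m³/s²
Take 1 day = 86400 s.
rₚ = 9.693 Gm = 9.693 × 10^9 m
rₐ = 31.1 Gm = 3.11 × 10^10 m
GM = 2.727 × 10^20 m³/s²
a = (rₚ + rₐ)/2 = 2.03965 × 10^10 m
e = (rₐ − rₚ)/(rₐ + rₚ) = (2.1407 × 10^10) / (4.0793 × 10^10) = 0.524771
(a) 1 − e² = 0.724615;  p = a(1 − e²) = 2.03965 × 10^10 × 0.724615 = 1.47796 × 10^10 m ≈ 14.78 Gm
(b) a³ = 8.4853 × 10^30 m³;  T = 2π √(a³/GM) = 2π × 176397 s = 1.10833 × 10^6 s ≈ 12.83 days
(c) vₚ/vₐ = rₐ/rₚ (angular momentum) = (3.11 × 10^10) / (9.693 × 10^9) = 3.2085 ≈ 3.209
(d) a = 2.03965 × 10^10 m ≈ 20.4 Gm
(e) e = 0.524771 ≈ 0.5248

Final answer:
(a) semi-latus rectum p = 14.78 Gm
(b) orbital period T = 12.83 days
(c) velocity ratio vₚ/vₐ = 3.209
(d) semi-major axis a = 20.4 Gm
(e) eccentricity e = 0.5248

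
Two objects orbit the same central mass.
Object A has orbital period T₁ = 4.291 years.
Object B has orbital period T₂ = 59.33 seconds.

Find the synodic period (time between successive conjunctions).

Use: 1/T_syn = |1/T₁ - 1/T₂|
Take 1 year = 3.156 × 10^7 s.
T₁ = 4.291 years = 1.35424 × 10^8 s
T₂ = 59.33 seconds
1/T₁ = 7.38422 × 10^-9 s⁻¹
1/T₂ = 0.0168549 s⁻¹
|1/T₁ − 1/T₂| = 0.0168549 s⁻¹
T_syn = 1 / |1/T₁ − 1/T₂| = 59.33 s ≈ 59.33 seconds

Final answer: T_syn = 59.33 seconds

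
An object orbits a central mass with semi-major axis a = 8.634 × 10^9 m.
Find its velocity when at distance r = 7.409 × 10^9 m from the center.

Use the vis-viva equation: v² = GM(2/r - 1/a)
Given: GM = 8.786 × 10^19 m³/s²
a = 8.634 × 10^9 m
r = 7.409 × 10^9 m
GM = 8.786 × 10^19 m³/s²
2/r − 1/a = 2.69942 × 10^-10 − 1.15821 × 10^-10 = 1.54121 × 10^-10 m⁻¹
v² = GM (2/r − 1/a) = 1.35411 × 10^10 m²/s²
v = 116366 m/s ≈ 116.4 km/s

Final answer: 116.4 km/s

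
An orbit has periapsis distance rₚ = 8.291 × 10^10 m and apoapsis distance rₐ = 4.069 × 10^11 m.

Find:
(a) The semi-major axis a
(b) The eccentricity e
rₚ = 8.291 × 10^10 m
rₐ = 4.069 × 10^11 m
(a) a = (rₚ + rₐ)/2 = 2.44905 × 10^11 m ≈ 2.449 × 10^11 m
(b) e = (rₐ − rₚ)/(rₐ + rₚ) = (3.2399 × 10^11) / (4.8981 × 10^11) = 0.661461

Final answer:
(a) a = 2.449 × 10^11 m
(b) e = 0.6615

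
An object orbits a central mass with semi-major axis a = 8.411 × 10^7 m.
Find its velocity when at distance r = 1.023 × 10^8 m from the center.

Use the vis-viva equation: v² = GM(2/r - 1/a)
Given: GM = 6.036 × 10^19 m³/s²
a = 8.411 × 10^7 m
r = 1.023 × 10^8 m
GM = 6.036 × 10^19 m³/s²
2/r − 1/a = 1.95503 × 10^-8 − 1.18892 × 10^-8 = 7.66115 × 10^-9 m⁻¹
v² = GM (2/r − 1/a) = 4.62427 × 10^11 m²/s²
v = 680020 m/s ≈ 680 km/s

Final answer: 680 km/s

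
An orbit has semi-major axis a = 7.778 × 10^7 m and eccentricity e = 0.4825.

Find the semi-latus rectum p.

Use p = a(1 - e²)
a = 7.778 × 10^7 m
e = 0.4825,  e² = 0.232806,  1 − e² = 0.767194
p = a(1 − e²) = 7.778 × 10^7 m × 0.767194 = 5.96723 × 10^7 m ≈ 5.967 × 10^7 m

Final answer: p = 5.967 × 10^7 m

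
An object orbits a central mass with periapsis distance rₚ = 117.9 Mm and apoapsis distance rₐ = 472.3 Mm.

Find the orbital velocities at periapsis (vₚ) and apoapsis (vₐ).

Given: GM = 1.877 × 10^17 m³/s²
rₚ = 117.9 Mm = 1.179 × 10^8 m
rₐ = 472.3 Mm = 4.723 × 10^8 m
GM = 1.877 × 10^17 m³/s²
a = (rₚ + rₐ)/2 = 2.951 × 10^8 m
Vis-viva: v² = GM (2/r − 1/a)
vₚ² = 1.877 × 10^17 × (1.69635 × 10^-8 − 3.38868 × 10^-9) = 2.548 × 10^9 m²/s²
vₚ = 50477.7 m/s ≈ 50.48 km/s
vₐ² = 1.877 × 10^17 × (4.2346 × 10^-9 − 3.38868 × 10^-9) = 1.58778 × 10^8 m²/s²
vₐ = 12600.7 m/s ≈ 12.6 km/s

Final answer: vₚ = 50.48 km/s, vₐ = 12.6 km/s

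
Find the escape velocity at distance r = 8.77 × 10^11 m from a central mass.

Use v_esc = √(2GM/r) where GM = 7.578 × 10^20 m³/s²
r = 8.77 × 10^11 m
GM = 7.578 × 10^20 m³/s²
2GM/r = 2 × (7.578 × 10^20) / (8.77 × 10^11) = 1.72816 × 10^9 m²/s²
v_esc = √(2GM/r) = 41571.2 m/s ≈ 41.57 km/s

Final answer: 41.57 km/s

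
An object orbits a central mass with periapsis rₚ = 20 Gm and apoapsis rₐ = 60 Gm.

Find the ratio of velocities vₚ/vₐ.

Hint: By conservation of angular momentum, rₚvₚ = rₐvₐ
rₚ = 20 Gm = 2 × 10^10 m
rₐ = 60 Gm = 6 × 10^10 m
rₚvₚ = rₐvₐ  ⇒  vₚ/vₐ = rₐ/rₚ
vₚ/vₐ = (6 × 10^10) / (2 × 10^10) = 3

Final answer: vₚ/vₐ = 3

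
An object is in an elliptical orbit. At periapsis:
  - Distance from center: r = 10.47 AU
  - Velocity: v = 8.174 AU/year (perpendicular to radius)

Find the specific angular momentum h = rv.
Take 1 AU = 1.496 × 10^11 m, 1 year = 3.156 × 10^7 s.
r = 10.47 AU = 1.56631 × 10^12 m
v = 8.174 AU/year = 38746.2 m/s
h = rv = 1.56631 × 10^12 × 38746.2 = 6.06887 × 10^16 m²/s ≈ 6.069 × 10^16 m²/s

Final answer: h = 6.069 × 10^16 m²/s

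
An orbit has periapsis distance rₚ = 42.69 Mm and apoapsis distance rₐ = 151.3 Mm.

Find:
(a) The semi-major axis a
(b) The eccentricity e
rₚ = 42.69 Mm = 4.269 × 10^7 m
rₐ = 151.3 Mm = 1.513 × 10^8 m
(a) a = (rₚ + rₐ)/2 = 9.6995 × 10^7 m ≈ 97 Mm
(b) e = (rₐ − rₚ)/(rₐ + rₚ) = (1.0861 × 10^8) / (1.9399 × 10^8) = 0.559874

Final answer:
(a) a = 97 Mm
(b) e = 0.5599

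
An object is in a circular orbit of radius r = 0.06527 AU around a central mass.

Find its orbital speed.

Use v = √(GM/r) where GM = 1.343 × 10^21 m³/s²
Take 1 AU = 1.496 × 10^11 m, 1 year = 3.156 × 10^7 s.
r = 0.06527 AU = 9.76439 × 10^9 m
GM = 1.343 × 10^21 m³/s²
GM/r = (1.343 × 10^21) / (9.76439 × 10^9) = 1.37541 × 10^11 m²/s²
v = √(GM/r) = 370865 m/s ≈ 78.24 AU/year

Final answer: 78.24 AU/year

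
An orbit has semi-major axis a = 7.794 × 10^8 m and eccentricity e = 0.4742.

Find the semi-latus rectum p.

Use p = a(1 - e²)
a = 7.794 × 10^8 m
e = 0.4742,  e² = 0.224866,  1 − e² = 0.775134
p = a(1 − e²) = 7.794 × 10^8 m × 0.775134 = 6.0414 × 10^8 m ≈ 6.041 × 10^8 m

Final answer: p = 6.041 × 10^8 m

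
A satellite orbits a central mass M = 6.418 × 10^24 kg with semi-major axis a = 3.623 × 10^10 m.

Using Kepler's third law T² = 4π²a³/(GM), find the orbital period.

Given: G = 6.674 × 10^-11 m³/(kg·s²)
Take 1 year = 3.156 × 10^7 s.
M = 6.418 × 10^24 kg
GM = G × M = 6.674 × 10^-11 × 6.418 × 10^24 = 4.28337 × 10^14 m³/s²
a = 3.623 × 10^10 m
a³ = 4.7556 × 10^31 m³
T = 2π √(a³/GM) = 2π √((4.7556 × 10^31) / (4.28337 × 10^14)) = 2π × 3.33203 × 10^8 s
T = 2.09358 × 10^9 s ≈ 66.34 years

Final answer: 66.34 years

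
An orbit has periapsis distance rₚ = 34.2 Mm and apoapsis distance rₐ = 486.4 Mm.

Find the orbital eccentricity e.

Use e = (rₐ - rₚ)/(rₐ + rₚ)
rₚ = 34.2 Mm = 3.42 × 10^7 m
rₐ = 486.4 Mm = 4.864 × 10^8 m
rₐ − rₚ = 4.522 × 10^8 m
rₐ + rₚ = 5.206 × 10^8 m
e = (rₐ − rₚ)/(rₐ + rₚ) = 0.868613

Final answer: e = 0.8686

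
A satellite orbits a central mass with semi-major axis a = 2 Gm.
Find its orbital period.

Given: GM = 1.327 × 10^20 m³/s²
a = 2 Gm = 2 × 10^9 m
GM = 1.327 × 10^20 m³/s²
a³ = 8 × 10^27 m³
T = 2π √(a³/GM) = 2π √((8 × 10^27) / (1.327 × 10^20)) = 2π × 7764.43 s
T = 48785.3 s ≈ 13.55 hours

Final answer: 13.55 hours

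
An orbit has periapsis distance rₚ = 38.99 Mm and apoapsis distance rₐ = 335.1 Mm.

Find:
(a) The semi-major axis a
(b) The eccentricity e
rₚ = 38.99 Mm = 3.899 × 10^7 m
rₐ = 335.1 Mm = 3.351 × 10^8 m
(a) a = (rₚ + rₐ)/2 = 1.87045 × 10^8 m ≈ 187 Mm
(b) e = (rₐ − rₚ)/(rₐ + rₚ) = (2.9611 × 10^8) / (3.7409 × 10^8) = 0.791547

Final answer:
(a) a = 187 Mm
(b) e = 0.7915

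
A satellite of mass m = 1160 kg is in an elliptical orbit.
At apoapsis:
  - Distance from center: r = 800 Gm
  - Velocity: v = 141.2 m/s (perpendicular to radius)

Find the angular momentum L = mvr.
r = 800 Gm = 8 × 10^11 m
v = 141.2 m/s
vr = 141.2 × 8 × 10^11 = 1.1296 × 10^14 m²/s
L = m × vr = 1160 × 1.1296 × 10^14 = 1.31034 × 10^17 kg·m²/s ≈ 1.31 × 10^17 kg·m²/s

Final answer: L = 1.31 × 10^17 kg·m²/s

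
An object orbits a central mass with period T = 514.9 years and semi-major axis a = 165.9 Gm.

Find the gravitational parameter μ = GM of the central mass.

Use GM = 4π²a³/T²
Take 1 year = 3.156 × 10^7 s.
T = 514.9 years = 1.62502 × 10^10 s
a = 165.9 Gm = 1.659 × 10^11 m
a³ = 4.56603 × 10^33 m³
T² = 2.6407 × 10^20 s²
GM = 4π² × (4.56603 × 10^33) / (2.6407 × 10^20) = 6.8262 × 10^14 m³/s²
GM ≈ 6.826 × 10^14 m³/s²

Final answer: GM = 6.826 × 10^14 m³/s²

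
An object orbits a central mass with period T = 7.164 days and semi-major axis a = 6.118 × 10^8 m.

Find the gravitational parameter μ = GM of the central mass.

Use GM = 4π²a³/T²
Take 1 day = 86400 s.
T = 7.164 days = 618970 s
a = 6.118 × 10^8 m
a³ = 2.28996 × 10^26 m³
T² = 3.83123 × 10^11 s²
GM = 4π² × (2.28996 × 10^26) / (3.83123 × 10^11) = 2.35966 × 10^16 m³/s²
GM ≈ 2.36 × 10^16 m³/s²

Final answer: GM = 2.36 × 10^16 m³/s²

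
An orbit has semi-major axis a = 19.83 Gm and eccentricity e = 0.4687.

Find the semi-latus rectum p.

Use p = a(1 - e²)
a = 19.83 Gm = 1.983 × 10^10 m
e = 0.4687,  e² = 0.21968,  1 − e² = 0.78032
p = a(1 − e²) = 1.983 × 10^10 m × 0.78032 = 1.54738 × 10^10 m ≈ 15.47 Gm

Final answer: p = 15.47 Gm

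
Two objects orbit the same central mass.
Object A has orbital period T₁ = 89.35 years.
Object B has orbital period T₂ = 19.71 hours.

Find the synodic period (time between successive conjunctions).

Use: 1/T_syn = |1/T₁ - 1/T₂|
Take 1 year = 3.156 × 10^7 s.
T₁ = 89.35 years = 2.81989 × 10^9 s
T₂ = 19.71 hours = 70956 s
1/T₁ = 3.54624 × 10^-10 s⁻¹
1/T₂ = 1.40932 × 10^-5 s⁻¹
|1/T₁ − 1/T₂| = 1.40929 × 10^-5 s⁻¹
T_syn = 1 / |1/T₁ − 1/T₂| = 70957.8 s ≈ 19.71 hours

Final answer: T_syn = 19.71 hours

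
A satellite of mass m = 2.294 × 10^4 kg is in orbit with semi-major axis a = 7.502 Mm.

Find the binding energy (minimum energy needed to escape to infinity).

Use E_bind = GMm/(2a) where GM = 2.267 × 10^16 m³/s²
a = 7.502 Mm = 7.502 × 10^6 m
GM = 2.267 × 10^16 m³/s²
m = 2.294 × 10^4 kg
GMm = 2.267 × 10^16 × 22940 = 5.2005 × 10^20 m³·kg/s²
2a = 1.5004 × 10^7 m
E_bind = GMm/(2a) = 3.46607 × 10^13 J ≈ 34.66 TJ

Final answer: 34.66 TJ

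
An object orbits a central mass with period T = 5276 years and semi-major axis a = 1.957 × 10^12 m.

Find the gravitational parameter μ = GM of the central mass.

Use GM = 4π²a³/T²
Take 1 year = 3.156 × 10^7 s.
T = 5276 years = 1.66511 × 10^11 s
a = 1.957 × 10^12 m
a³ = 7.49501 × 10^36 m³
T² = 2.77258 × 10^22 s²
GM = 4π² × (7.49501 × 10^36) / (2.77258 × 10^22) = 1.06721 × 10^16 m³/s²
GM ≈ 1.067 × 10^16 m³/s²

Final answer: GM = 1.067 × 10^16 m³/s²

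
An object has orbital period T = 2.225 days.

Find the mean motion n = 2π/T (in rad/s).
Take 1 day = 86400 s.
T = 2.225 days = 192240 s
n = 2π / 192240 s = 3.26841 × 10^-5 rad/s ≈ 3.268 × 10^-5 rad/s

Final answer: n = 3.268 × 10^-5 rad/s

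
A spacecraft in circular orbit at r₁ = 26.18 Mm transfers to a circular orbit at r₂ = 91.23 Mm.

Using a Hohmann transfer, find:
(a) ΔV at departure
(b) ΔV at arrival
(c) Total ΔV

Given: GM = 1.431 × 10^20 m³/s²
r₁ = 26.18 Mm = 2.618 × 10^7 m
r₂ = 91.23 Mm = 9.123 × 10^7 m
GM = 1.431 × 10^20 m³/s²
Transfer ellipse: a_t = (r₁ + r₂)/2 = 5.8705 × 10^7 m
Circular speed at r₁: v₁ = √(GM/r₁) = 2.33795 × 10^6 m/s
Transfer speed at r₁ (periapsis): v₁ₜ = √(GM(2/r₁ − 1/a_t)) = 2.91451 × 10^6 m/s
(a) ΔV₁ = v₁ₜ − v₁ = 576566 m/s ≈ 576.6 km/s
Circular speed at r₂: v₂ = √(GM/r₂) = 1.25242 × 10^6 m/s
Transfer speed at r₂ (apoapsis): v₂ₜ = √(GM(2/r₂ − 1/a_t)) = 836370 m/s
(b) ΔV₂ = v₂ − v₂ₜ = 416053 m/s ≈ 416.1 km/s
(c) ΔV_total = ΔV₁ + ΔV₂ = 992619 m/s ≈ 992.6 km/s

Final answer:
(a) ΔV₁ = 576.6 km/s
(b) ΔV₂ = 416.1 km/s
(c) ΔV_total = 992.6 km/s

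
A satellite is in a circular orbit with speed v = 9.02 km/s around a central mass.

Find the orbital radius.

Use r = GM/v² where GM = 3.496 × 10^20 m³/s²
v = 9.02 km/s = 9020 m/s
GM = 3.496 × 10^20 m³/s²
v² = 8.13604 × 10^7 m²/s²
r = GM/v² = (3.496 × 10^20) / (8.13604 × 10^7) = 4.29693 × 10^12 m ≈ 4.297 × 10^12 m

Final answer: 4.297 × 10^12 m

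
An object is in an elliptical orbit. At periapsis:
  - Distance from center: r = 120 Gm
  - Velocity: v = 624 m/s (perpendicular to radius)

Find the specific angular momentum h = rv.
r = 120 Gm = 1.2 × 10^11 m
v = 624 m/s
h = rv = 1.2 × 10^11 × 624 = 7.488 × 10^13 m²/s ≈ 7.488 × 10^13 m²/s

Final answer: h = 7.488 × 10^13 m²/s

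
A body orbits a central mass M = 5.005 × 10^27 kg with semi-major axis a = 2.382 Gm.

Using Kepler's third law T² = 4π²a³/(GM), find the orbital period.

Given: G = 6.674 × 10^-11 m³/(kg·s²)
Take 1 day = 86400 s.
M = 5.005 × 10^27 kg
GM = G × M = 6.674 × 10^-11 × 5.005 × 10^27 = 3.34034 × 10^17 m³/s²
a = 2.382 Gm = 2.382 × 10^9 m
a³ = 1.35153 × 10^28 m³
T = 2π √(a³/GM) = 2π √((1.35153 × 10^28) / (3.34034 × 10^17)) = 2π × 201149 s
T = 1.26386 × 10^6 s ≈ 14.63 days

Final answer: 14.63 days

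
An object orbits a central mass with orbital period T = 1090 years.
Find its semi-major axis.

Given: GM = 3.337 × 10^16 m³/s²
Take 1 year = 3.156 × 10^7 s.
T = 1090 years = 3.44004 × 10^10 s
GM = 3.337 × 10^16 m³/s²
Kepler's third law: a³ = GM T² / (4π²)
T² = 1.18339 × 10^21 s²
a³ = (3.337 × 10^16) × (1.18339 × 10^21) / (4π²) = 1.00028 × 10^36 m³
a = (a³)^(1/3) = 1.00009 × 10^12 m ≈ 1 Tm

Final answer: 1 Tm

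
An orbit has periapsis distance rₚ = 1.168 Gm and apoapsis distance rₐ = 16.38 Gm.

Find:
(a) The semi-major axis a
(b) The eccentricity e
rₚ = 1.168 Gm = 1.168 × 10^9 m
rₐ = 16.38 Gm = 1.638 × 10^10 m
(a) a = (rₚ + rₐ)/2 = 8.774 × 10^9 m ≈ 8.774 Gm
(b) e = (rₐ − rₚ)/(rₐ + rₚ) = (1.5212 × 10^10) / (1.7548 × 10^10) = 0.866879

Final answer:
(a) a = 8.774 Gm
(b) e = 0.8669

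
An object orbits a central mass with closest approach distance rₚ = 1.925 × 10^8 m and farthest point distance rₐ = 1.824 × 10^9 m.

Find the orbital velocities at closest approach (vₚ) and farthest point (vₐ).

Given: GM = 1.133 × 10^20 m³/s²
rₚ = 1.925 × 10^8 m
rₐ = 1.824 × 10^9 m
GM = 1.133 × 10^20 m³/s²
a = (rₚ + rₐ)/2 = 1.00825 × 10^9 m
Vis-viva: v² = GM (2/r − 1/a)
vₚ² = 1.133 × 10^20 × (1.03896 × 10^-8 − 9.91818 × 10^-10) = 1.06477 × 10^12 m²/s²
vₚ = 1.03188 × 10^6 m/s ≈ 1032 km/s
vₐ² = 1.133 × 10^20 × (1.09649 × 10^-9 − 9.91818 × 10^-10) = 1.18595 × 10^10 m²/s²
vₐ = 108901 m/s ≈ 108.9 km/s

Final answer: vₚ = 1032 km/s, vₐ = 108.9 km/s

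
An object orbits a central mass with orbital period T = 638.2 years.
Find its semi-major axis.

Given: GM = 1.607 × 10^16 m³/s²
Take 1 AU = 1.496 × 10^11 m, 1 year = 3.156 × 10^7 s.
T = 638.2 years = 2.01416 × 10^10 s
GM = 1.607 × 10^16 m³/s²
Kepler's third law: a³ = GM T² / (4π²)
T² = 4.05684 × 10^20 s²
a³ = (1.607 × 10^16) × (4.05684 × 10^20) / (4π²) = 1.65137 × 10^35 m³
a = (a³)^(1/3) = 5.48632 × 10^11 m ≈ 3.667 AU

Final answer: 3.667 AU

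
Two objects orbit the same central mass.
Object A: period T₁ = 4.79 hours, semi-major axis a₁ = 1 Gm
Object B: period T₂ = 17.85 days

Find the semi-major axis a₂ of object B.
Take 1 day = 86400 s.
T₁ = 4.79 hours = 17244 s
T₂ = 17.85 days = 1.54224 × 10^6 s
a₁ = 1 Gm = 1 × 10^9 m
Kepler's third law: (T₂/T₁)² = (a₂/a₁)³  ⇒  a₂ = a₁ (T₂/T₁)^(2/3)
T₂/T₁ = 89.4363
(T₂/T₁)^(2/3) = 19.999
a₂ = 1 × 10^9 m × 19.999 = 1.9999 × 10^10 m ≈ 20 Gm

Final answer: a₂ = 20 Gm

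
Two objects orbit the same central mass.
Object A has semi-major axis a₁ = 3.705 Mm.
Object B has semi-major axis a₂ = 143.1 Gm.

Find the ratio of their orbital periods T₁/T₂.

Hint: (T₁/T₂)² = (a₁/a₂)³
a₁ = 3.705 Mm = 3.705 × 10^6 m
a₂ = 143.1 Gm = 1.431 × 10^11 m
a₁/a₂ = 2.5891 × 10^-5
T₁/T₂ = (a₁/a₂)^(3/2) = (2.5891 × 10^-5)^1.5 = 1.31742 × 10^-7

Final answer: T₁/T₂ = 1.317 × 10^-7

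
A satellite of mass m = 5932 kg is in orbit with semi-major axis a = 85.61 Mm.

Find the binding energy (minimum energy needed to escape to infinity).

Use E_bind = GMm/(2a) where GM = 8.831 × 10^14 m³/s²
a = 85.61 Mm = 8.561 × 10^7 m
GM = 8.831 × 10^14 m³/s²
m = 5932 kg
GMm = 8.831 × 10^14 × 5932 = 5.23855 × 10^18 m³·kg/s²
2a = 1.7122 × 10^8 m
E_bind = GMm/(2a) = 3.05954 × 10^10 J ≈ 30.6 GJ

Final answer: 30.6 GJ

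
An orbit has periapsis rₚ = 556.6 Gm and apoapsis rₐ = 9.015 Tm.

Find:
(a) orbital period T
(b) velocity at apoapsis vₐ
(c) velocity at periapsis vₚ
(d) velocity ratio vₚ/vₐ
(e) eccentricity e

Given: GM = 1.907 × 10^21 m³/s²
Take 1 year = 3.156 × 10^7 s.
rₚ = 556.6 Gm = 5.566 × 10^11 m
rₐ = 9.015 Tm = 9.015 × 10^12 m
GM = 1.907 × 10^21 m³/s²
a = (rₚ + rₐ)/2 = 4.7858 × 10^12 m
e = (rₐ − rₚ)/(rₐ + rₚ) = (8.4584 × 10^12) / (9.5716 × 10^12) = 0.883698
(a) a³ = 1.09613 × 10^38 m³;  T = 2π √(a³/GM) = 2π × 2.39749 × 10^8 s = 1.50639 × 10^9 s ≈ 47.73 years
(b) vₐ² = GM (2/rₐ − 1/a) = 1.907 × 10^21 × (2.21852 × 10^-13 − 2.08951 × 10^-13) = 2.46022 × 10^7 m²/s²;  vₐ = 4960.06 m/s ≈ 4.96 km/s
(c) vₚ² = GM (2/rₚ − 1/a) = 1.907 × 10^21 × (3.59324 × 10^-12 − 2.08951 × 10^-13) = 6.45385 × 10^9 m²/s²;  vₚ = 80335.8 m/s ≈ 80.34 km/s
(d) vₚ/vₐ = rₐ/rₚ (angular momentum) = (9.015 × 10^12) / (5.566 × 10^11) = 16.1966 ≈ 16.2
(e) e = 0.883698 ≈ 0.8837

Final answer:
(a) orbital period T = 47.73 years
(b) velocity at apoapsis vₐ = 4.96 km/s
(c) velocity at periapsis vₚ = 80.34 km/s
(d) velocity ratio vₚ/vₐ = 16.2
(e) eccentricity e = 0.8837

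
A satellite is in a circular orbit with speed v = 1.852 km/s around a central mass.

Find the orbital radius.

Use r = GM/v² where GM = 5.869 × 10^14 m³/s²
v = 1.852 km/s = 1852 m/s
GM = 5.869 × 10^14 m³/s²
v² = 3.4299 × 10^6 m²/s²
r = GM/v² = (5.869 × 10^14) / (3.4299 × 10^6) = 1.71113 × 10^8 m ≈ 1.711 × 10^8 m

Final answer: 1.711 × 10^8 m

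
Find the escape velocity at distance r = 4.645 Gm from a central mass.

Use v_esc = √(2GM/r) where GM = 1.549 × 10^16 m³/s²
r = 4.645 Gm = 4.645 × 10^9 m
GM = 1.549 × 10^16 m³/s²
2GM/r = 2 × (1.549 × 10^16) / (4.645 × 10^9) = 6.66954 × 10^6 m²/s²
v_esc = √(2GM/r) = 2582.54 m/s ≈ 2.583 km/s

Final answer: 2.583 km/s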